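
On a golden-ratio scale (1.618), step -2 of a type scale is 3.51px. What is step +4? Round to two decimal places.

3.51 × 1.618⁶ = 3.51 × 17.94201 ≈ 62.976

62.98px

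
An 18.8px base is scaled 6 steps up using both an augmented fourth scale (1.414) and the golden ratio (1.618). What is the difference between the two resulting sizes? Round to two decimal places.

Augmented fourth: 18.8 × 1.414⁶ = 150.2638px
Golden ratio: 18.8 × 1.618⁶ = 337.3098px
Difference: 337.3098 − 150.2638 = 187.0460px

187.05px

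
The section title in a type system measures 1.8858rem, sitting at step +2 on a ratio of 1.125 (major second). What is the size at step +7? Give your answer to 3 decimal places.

3.398rem

Moving from step +2 to step +7 is 5 steps up, so multiply by r⁵.
1.8858 × 1.125⁵ = 1.8858 × 1.80203 ≈ 3.398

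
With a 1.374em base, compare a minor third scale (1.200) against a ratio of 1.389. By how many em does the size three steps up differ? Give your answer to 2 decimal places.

Minor third: 1.374 × 1.200³ = 2.3743em
At 1.389: 1.374 × 1.389³ = 3.6821em
Difference: 3.6821 − 2.3743 = 1.3078em

1.31em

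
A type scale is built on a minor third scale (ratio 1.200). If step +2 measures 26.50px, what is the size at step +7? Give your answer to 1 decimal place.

26.50 × 1.200⁵ = 26.50 × 2.48832 ≈ 65.940

65.9px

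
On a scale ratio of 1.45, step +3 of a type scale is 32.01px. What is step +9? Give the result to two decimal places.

Moving from step +3 to step +9 is 6 steps up, so multiply by r⁶.
32.01 × 1.45⁶ = 32.01 × 9.29411 ≈ 297.505

297.50px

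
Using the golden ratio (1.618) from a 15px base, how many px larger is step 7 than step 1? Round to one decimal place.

Step 1: 15.0 × 1.618 = 24.270px
Step 7: 15.0 × 1.618⁷ = 435.453px
Difference: 435.453 − 24.270 = 411.183px

411.2px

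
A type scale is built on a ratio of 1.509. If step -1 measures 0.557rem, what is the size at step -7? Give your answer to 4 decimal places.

0.0472rem

0.557 ÷ 1.509⁶ = 0.557 ÷ 11.80689 ≈ 0.0472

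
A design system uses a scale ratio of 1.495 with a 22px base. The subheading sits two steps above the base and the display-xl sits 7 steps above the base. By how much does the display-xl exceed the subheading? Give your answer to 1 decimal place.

318.0px

Step 2: 22.0 × 1.495² = 49.171px
Step 7: 22.0 × 1.495⁷ = 367.207px
Difference: 367.207 − 49.171 = 318.036px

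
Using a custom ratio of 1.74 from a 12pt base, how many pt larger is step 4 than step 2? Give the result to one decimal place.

73.7pt

Step 2: 12.0 × 1.74² = 36.331pt
Step 4: 12.0 × 1.74⁴ = 109.996pt
Difference: 109.996 − 36.331 = 73.665pt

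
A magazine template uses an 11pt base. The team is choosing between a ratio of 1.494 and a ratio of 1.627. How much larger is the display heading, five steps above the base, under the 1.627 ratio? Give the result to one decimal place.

43.5pt

At 1.494: 11.0 × 1.494⁵ = 81.874pt
At 1.627: 11.0 × 1.627⁵ = 125.410pt
Difference: 125.410 − 81.874 = 43.536pt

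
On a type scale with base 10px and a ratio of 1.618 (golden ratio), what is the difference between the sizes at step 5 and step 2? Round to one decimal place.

Step 2: 10.0 × 1.618² = 26.179px
Step 5: 10.0 × 1.618⁵ = 110.890px
Difference: 110.890 − 26.179 = 84.711px

84.7px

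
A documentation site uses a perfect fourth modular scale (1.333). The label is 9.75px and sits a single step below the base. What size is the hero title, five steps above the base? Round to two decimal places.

54.70px

The gap is 5 − (-1) = 6 steps, so the factor is 1.333^6.
9.75 × 1.333⁶ = 9.75 × 5.61023 ≈ 54.700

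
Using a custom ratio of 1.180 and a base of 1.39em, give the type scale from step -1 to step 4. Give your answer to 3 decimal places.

1.178em, 1.390em, 1.640em, 1.935em, 2.284em, 2.695em

Step -1: 1.39 ÷ 1.180 = 1.178
Step 0: 1.39em
Step 1: 1.39 × 1.180 = 1.640
Step 2: 1.39 × 1.180² = 1.935
Step 3: 1.39 × 1.180³ = 2.284
Step 4: 1.39 × 1.180⁴ = 2.695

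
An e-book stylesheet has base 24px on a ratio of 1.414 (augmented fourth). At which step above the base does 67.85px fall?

3

1.414ⁿ = 67.85 / 24 = 2.8271
n = ln(2.8271) / ln(1.414) = 1.0392 / 0.3464 ≈ 3.00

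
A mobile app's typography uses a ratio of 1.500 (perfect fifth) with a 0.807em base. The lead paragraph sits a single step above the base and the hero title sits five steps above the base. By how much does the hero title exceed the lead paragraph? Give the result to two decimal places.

Step 1: 0.807 × 1.500 = 1.2105em
Step 5: 0.807 × 1.500⁵ = 6.1282em
Difference: 6.1282 − 1.2105 = 4.9177em

4.92em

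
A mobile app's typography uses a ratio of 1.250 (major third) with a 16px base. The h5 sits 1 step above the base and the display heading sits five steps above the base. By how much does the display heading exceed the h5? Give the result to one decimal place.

28.8px

Step 1: 16.0 × 1.250 = 20.000px
Step 5: 16.0 × 1.250⁵ = 48.828px
Difference: 48.828 − 20.000 = 28.828px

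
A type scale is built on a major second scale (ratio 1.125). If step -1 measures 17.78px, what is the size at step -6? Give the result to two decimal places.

9.87px

17.78 ÷ 1.125⁵ = 17.78 ÷ 1.80203 ≈ 9.867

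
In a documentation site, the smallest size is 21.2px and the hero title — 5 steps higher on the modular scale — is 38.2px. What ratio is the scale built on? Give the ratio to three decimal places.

1.125

r⁵ = 38.2 / 21.2, so r = (38.2/21.2)^(1/5).
r = 1.8019^(1/5) ≈ 1.1250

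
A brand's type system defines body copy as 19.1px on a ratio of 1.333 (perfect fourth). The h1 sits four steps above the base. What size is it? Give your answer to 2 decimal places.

60.31px

Each step on a modular scale multiplies by the ratio, so the size n steps from the base is base × ratioⁿ.
19.1 × 1.333⁴ = 19.1 × 3.15733 ≈ 60.31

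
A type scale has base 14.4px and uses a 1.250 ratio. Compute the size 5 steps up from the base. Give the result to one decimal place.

A modular type scale is a geometric sequence: sizeₙ = base × rⁿ.
14.4 × 1.250⁵ = 14.4 × 3.05176 ≈ 43.95

43.9px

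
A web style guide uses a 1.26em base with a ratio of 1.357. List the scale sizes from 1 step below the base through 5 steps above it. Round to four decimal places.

0.9285em, 1.2600em, 1.7098em, 2.3202em, 3.1485em, 4.2726em, 5.7979em

Step -1: 1.26 ÷ 1.357 = 0.9285
Step 0: 1.26em
Step 1: 1.26 × 1.357 = 1.7098
Step 2: 1.26 × 1.357² = 2.3202
Step 3: 1.26 × 1.357³ = 3.1485
Step 4: 1.26 × 1.357⁴ = 4.2726
Step 5: 1.26 × 1.357⁵ = 5.7979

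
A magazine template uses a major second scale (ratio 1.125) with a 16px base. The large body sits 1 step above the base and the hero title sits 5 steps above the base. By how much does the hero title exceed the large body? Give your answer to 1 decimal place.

Step 1: 16.0 × 1.125 = 18.000px
Step 5: 16.0 × 1.125⁵ = 28.833px
Difference: 28.833 − 18.000 = 10.833px

10.8px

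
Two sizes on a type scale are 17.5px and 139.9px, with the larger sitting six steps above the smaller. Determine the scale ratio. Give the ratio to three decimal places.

The ratio satisfies 17.5 × r⁶ = 139.9, so r = (139.9 / 17.5)^(1/6).
r = 7.9943^(1/6) ≈ 1.4140

1.414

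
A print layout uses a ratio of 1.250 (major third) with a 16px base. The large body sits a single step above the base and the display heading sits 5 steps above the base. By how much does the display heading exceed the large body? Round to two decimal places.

Step 1: 16.0 × 1.250 = 20.0000px
Step 5: 16.0 × 1.250⁵ = 48.8281px
Difference: 48.8281 − 20.0000 = 28.8281px

28.83px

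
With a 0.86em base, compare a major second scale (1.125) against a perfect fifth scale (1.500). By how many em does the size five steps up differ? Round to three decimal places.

Major second: 0.86 × 1.125⁵ = 1.54975em
Perfect fifth: 0.86 × 1.500⁵ = 6.53062em
Difference: 6.53062 − 1.54975 = 4.98087em

4.981em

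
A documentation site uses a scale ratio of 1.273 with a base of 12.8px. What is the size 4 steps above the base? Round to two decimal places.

33.61px

12.8 × 1.273⁴ = 12.8 × 2.62611 ≈ 33.61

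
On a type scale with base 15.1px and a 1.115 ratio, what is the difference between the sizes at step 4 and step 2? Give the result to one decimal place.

Step 2: 15.1 × 1.115² = 18.773px
Step 4: 15.1 × 1.115⁴ = 23.339px
Difference: 23.339 − 18.773 = 4.566px

4.6px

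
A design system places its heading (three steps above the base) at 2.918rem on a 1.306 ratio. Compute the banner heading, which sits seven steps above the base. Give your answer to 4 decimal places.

8.4890rem

2.918 × 1.306⁴ = 2.918 × 2.90919 ≈ 8.4890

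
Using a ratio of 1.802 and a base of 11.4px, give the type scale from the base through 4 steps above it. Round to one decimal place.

11.4px, 20.5px, 37.0px, 66.7px, 120.2px

Step 0: 11.4px
Step 1: 11.4 × 1.802 = 20.5
Step 2: 11.4 × 1.802² = 37.0
Step 3: 11.4 × 1.802³ = 66.7
Step 4: 11.4 × 1.802⁴ = 120.2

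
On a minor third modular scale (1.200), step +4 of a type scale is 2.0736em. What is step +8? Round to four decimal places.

4.2998em

Moving from step +4 to step +8 is 4 steps up, so multiply by r⁴.
2.0736 × 1.200⁴ = 2.0736 × 2.07360 ≈ 4.2998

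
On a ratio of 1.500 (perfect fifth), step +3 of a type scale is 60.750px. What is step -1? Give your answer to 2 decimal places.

60.750 ÷ 1.500⁴ = 60.750 ÷ 5.06250 ≈ 12.000

12.00px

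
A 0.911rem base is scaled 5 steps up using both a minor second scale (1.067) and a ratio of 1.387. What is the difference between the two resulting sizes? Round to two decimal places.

3.42rem

Minor second: 0.911 × 1.067⁵ = 1.2599rem
At 1.387: 0.911 × 1.387⁵ = 4.6763rem
Difference: 4.6763 − 1.2599 = 3.4164rem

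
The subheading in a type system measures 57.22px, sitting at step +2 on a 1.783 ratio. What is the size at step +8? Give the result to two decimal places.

1838.47px

57.22 × 1.783⁶ = 57.22 × 32.12980 ≈ 1838.467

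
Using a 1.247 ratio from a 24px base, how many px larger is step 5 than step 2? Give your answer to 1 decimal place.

35.0px

Step 2: 24.0 × 1.247² = 37.320px
Step 5: 24.0 × 1.247⁵ = 72.367px
Difference: 72.367 − 37.320 = 35.047px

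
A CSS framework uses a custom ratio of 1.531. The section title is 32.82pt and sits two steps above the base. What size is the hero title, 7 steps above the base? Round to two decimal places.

32.82 × 1.531⁵ = 32.82 × 8.41155 ≈ 276.067

276.07pt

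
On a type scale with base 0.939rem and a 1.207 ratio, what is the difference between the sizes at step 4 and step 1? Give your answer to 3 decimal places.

Step 1: 0.939 × 1.207 = 1.13337rem
Step 4: 0.939 × 1.207⁴ = 1.99294rem
Difference: 1.99294 − 1.13337 = 0.85957rem

0.860rem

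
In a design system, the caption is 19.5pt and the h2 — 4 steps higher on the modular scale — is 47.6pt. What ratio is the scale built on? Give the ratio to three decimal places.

1.250

r⁴ = 47.6 / 19.5, so r = (47.6/19.5)^(1/4).
r = 2.4410^(1/4) ≈ 1.2500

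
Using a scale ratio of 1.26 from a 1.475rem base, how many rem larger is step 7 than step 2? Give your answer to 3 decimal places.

Step 2: 1.475 × 1.26² = 2.34171rem
Step 7: 1.475 × 1.26⁷ = 7.43680rem
Difference: 7.43680 − 2.34171 = 5.09509rem

5.095rem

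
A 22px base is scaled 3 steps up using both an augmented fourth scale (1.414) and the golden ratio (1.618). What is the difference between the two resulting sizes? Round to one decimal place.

31.0px

Augmented fourth: 22.0 × 1.414³ = 62.197px
Golden ratio: 22.0 × 1.618³ = 93.188px
Difference: 93.188 − 62.197 = 30.991px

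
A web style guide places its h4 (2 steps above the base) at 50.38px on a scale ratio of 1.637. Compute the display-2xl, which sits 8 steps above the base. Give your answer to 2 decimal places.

969.51px

50.38 × 1.637⁶ = 50.38 × 19.24386 ≈ 969.505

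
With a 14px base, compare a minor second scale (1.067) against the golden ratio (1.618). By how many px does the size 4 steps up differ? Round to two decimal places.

Minor second: 14.0 × 1.067⁴ = 18.1462px
Golden ratio: 14.0 × 1.618⁴ = 95.9494px
Difference: 95.9494 − 18.1462 = 77.8032px

77.80px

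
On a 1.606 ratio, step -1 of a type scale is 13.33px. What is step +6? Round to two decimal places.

367.32px

13.33 × 1.606⁷ = 13.33 × 27.55617 ≈ 367.324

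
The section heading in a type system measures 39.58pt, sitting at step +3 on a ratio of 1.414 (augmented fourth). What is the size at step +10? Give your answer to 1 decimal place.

39.58 × 1.414⁷ = 39.58 × 11.30175 ≈ 447.323

447.3pt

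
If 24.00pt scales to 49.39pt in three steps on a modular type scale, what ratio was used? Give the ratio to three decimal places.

The ratio satisfies 24.00 × r³ = 49.39, so r = (49.39 / 24.00)^(1/3).
r = 2.0579^(1/3) ≈ 1.2720

1.272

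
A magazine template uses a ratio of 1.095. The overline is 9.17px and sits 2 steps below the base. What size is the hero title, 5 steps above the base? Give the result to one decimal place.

Moving from step -2 to step +5 is 7 steps up, so multiply by r⁷.
9.17 × 1.095⁷ = 9.17 × 1.88755 ≈ 17.309

17.3px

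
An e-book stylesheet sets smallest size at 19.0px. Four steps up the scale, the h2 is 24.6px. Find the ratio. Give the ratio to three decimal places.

r⁴ = 24.6 / 19.0, so r = (24.6/19.0)^(1/4).
r = 1.2947^(1/4) ≈ 1.0667

1.067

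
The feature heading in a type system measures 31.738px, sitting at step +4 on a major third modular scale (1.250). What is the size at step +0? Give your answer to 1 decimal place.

13.0px

The gap is 0 − (4) = -4 steps, so the factor is 1.250^-4.
31.738 ÷ 1.250⁴ = 31.738 ÷ 2.44141 ≈ 13.000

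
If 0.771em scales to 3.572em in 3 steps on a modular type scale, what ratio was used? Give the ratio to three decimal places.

The ratio satisfies 0.771 × r³ = 3.572, so r = (3.572 / 0.771)^(1/3).
r = 4.6329^(1/3) ≈ 1.6671

1.667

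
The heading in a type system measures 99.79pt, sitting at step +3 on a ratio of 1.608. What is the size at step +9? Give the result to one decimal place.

Moving from step +3 to step +9 is 6 steps up, so multiply by r⁶.
99.79 × 1.608⁶ = 99.79 × 17.28687 ≈ 1725.056

1725.1pt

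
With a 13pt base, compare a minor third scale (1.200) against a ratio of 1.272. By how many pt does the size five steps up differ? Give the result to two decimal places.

Minor third: 13.0 × 1.200⁵ = 32.3482pt
At 1.272: 13.0 × 1.272⁵ = 43.2891pt
Difference: 43.2891 − 32.3482 = 10.9409pt

10.94pt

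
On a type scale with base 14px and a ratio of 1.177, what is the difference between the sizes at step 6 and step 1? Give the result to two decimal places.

Step 1: 14.0 × 1.177 = 16.4780px
Step 6: 14.0 × 1.177⁶ = 37.2209px
Difference: 37.2209 − 16.4780 = 20.7429px

20.74px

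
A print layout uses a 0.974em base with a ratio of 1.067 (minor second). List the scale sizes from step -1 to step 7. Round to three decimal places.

Step -1: 0.974 ÷ 1.067 = 0.913
Step 0: 0.974em
Step 1: 0.974 × 1.067 = 1.039
Step 2: 0.974 × 1.067² = 1.109
Step 3: 0.974 × 1.067³ = 1.183
Step 4: 0.974 × 1.067⁴ = 1.262
Step 5: 0.974 × 1.067⁵ = 1.347
Step 6: 0.974 × 1.067⁶ = 1.437
Step 7: 0.974 × 1.067⁷ = 1.534

0.913em, 0.974em, 1.039em, 1.109em, 1.183em, 1.262em, 1.347em, 1.437em, 1.534em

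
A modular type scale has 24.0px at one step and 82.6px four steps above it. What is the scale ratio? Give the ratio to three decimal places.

r⁴ = 82.6 / 24.0, so r = (82.6/24.0)^(1/4).
r = 3.4417^(1/4) ≈ 1.3620

1.362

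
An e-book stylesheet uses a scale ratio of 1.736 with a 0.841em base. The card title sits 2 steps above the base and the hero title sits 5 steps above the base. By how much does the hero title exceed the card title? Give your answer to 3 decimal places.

10.726em

Step 2: 0.841 × 1.736² = 2.53452em
Step 5: 0.841 × 1.736⁵ = 13.26003em
Difference: 13.26003 − 2.53452 = 10.72551em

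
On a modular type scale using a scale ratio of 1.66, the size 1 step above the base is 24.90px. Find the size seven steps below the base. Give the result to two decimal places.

0.43px

Moving from step +1 to step -7 is 8 steps down, so divide by r⁸.
24.90 ÷ 1.66⁸ = 24.90 ÷ 57.65868 ≈ 0.432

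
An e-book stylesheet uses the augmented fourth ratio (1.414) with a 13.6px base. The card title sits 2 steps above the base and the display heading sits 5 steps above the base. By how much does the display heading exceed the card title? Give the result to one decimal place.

49.7px

Step 2: 13.6 × 1.414² = 27.192px
Step 5: 13.6 × 1.414⁵ = 76.875px
Difference: 76.875 − 27.192 = 49.683px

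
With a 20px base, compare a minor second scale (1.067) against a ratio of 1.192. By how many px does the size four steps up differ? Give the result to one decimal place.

14.5px

Minor second: 20.0 × 1.067⁴ = 25.923px
At 1.192: 20.0 × 1.192⁴ = 40.377px
Difference: 40.377 − 25.923 = 14.454px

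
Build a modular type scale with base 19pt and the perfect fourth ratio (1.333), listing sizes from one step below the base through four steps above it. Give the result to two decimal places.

14.25pt, 19.00pt, 25.33pt, 33.76pt, 45.00pt, 59.99pt

Step -1: 19.0 ÷ 1.333 = 14.25
Step 0: 19pt
Step 1: 19.0 × 1.333 = 25.33
Step 2: 19.0 × 1.333² = 33.76
Step 3: 19.0 × 1.333³ = 45.00
Step 4: 19.0 × 1.333⁴ = 59.99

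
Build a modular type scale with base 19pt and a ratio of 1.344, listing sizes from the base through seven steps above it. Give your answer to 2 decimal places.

19.00pt, 25.54pt, 34.32pt, 46.13pt, 61.99pt, 83.32pt, 111.98pt, 150.50pt

Step 0: 19pt
Step 1: 19.0 × 1.344 = 25.54
Step 2: 19.0 × 1.344² = 34.32
Step 3: 19.0 × 1.344³ = 46.13
Step 4: 19.0 × 1.344⁴ = 61.99
Step 5: 19.0 × 1.344⁵ = 83.32
Step 6: 19.0 × 1.344⁶ = 111.98
Step 7: 19.0 × 1.344⁷ = 150.50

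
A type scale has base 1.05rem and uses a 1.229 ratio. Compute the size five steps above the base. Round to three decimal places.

A modular type scale is a geometric sequence: sizeₙ = base × rⁿ.
1.05 × 1.229⁵ = 1.05 × 2.80388 ≈ 2.944

2.944rem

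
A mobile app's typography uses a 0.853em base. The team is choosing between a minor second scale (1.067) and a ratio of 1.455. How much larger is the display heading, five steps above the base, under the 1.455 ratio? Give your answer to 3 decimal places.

4.383em

Minor second: 0.853 × 1.067⁵ = 1.17970em
At 1.455: 0.853 × 1.455⁵ = 5.56242em
Difference: 5.56242 − 1.17970 = 4.38272em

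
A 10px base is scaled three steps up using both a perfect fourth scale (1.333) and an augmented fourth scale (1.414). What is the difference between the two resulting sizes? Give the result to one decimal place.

Perfect fourth: 10.0 × 1.333³ = 23.686px
Augmented fourth: 10.0 × 1.414³ = 28.271px
Difference: 28.271 − 23.686 = 4.585px

4.6px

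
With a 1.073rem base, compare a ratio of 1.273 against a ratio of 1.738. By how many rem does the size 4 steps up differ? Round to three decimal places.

At 1.273: 1.073 × 1.273⁴ = 2.81782rem
At 1.738: 1.073 × 1.738⁴ = 9.79036rem
Difference: 9.79036 − 2.81782 = 6.97254rem

6.973rem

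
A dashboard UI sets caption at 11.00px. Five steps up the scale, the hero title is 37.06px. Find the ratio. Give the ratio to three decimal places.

1.275

The ratio satisfies 11.00 × r⁵ = 37.06, so r = (37.06 / 11.00)^(1/5).
r = 3.3691^(1/5) ≈ 1.2750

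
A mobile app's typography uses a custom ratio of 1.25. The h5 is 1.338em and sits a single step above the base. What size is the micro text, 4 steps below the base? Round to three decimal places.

0.438em

The gap is -4 − (1) = -5 steps, so the factor is 1.25^-5.
1.338 ÷ 1.25⁵ = 1.338 ÷ 3.05176 ≈ 0.438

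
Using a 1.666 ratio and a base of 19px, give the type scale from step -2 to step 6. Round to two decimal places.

6.85px, 11.40px, 19.00px, 31.65px, 52.74px, 87.86px, 146.37px, 243.85px, 406.26px

Step -2: 19.0 ÷ 1.666² = 6.85
Step -1: 19.0 ÷ 1.666 = 11.40
Step 0: 19px
Step 1: 19.0 × 1.666 = 31.65
Step 2: 19.0 × 1.666² = 52.74
Step 3: 19.0 × 1.666³ = 87.86
Step 4: 19.0 × 1.666⁴ = 146.37
Step 5: 19.0 × 1.666⁵ = 243.85
Step 6: 19.0 × 1.666⁶ = 406.26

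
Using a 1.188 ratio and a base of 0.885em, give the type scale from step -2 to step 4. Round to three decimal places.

0.627em, 0.745em, 0.885em, 1.051em, 1.249em, 1.484em, 1.763em

Step -2: 0.885 ÷ 1.188² = 0.627
Step -1: 0.885 ÷ 1.188 = 0.745
Step 0: 0.885em
Step 1: 0.885 × 1.188 = 1.051
Step 2: 0.885 × 1.188² = 1.249
Step 3: 0.885 × 1.188³ = 1.484
Step 4: 0.885 × 1.188⁴ = 1.763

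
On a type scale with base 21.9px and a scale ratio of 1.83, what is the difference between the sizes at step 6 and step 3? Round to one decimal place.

Step 3: 21.9 × 1.83³ = 134.214px
Step 6: 21.9 × 1.83⁶ = 822.528px
Difference: 822.528 − 134.214 = 688.314px

688.3px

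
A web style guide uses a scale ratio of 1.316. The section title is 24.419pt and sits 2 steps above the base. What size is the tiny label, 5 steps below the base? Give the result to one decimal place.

The gap is -5 − (2) = -7 steps, so the factor is 1.316^-7.
24.419 ÷ 1.316⁷ = 24.419 ÷ 6.83583 ≈ 3.572

3.6pt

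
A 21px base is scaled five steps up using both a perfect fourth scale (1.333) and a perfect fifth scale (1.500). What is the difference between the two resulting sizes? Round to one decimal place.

71.1px

Perfect fourth: 21.0 × 1.333⁵ = 88.383px
Perfect fifth: 21.0 × 1.500⁵ = 159.469px
Difference: 159.469 − 88.383 = 71.086px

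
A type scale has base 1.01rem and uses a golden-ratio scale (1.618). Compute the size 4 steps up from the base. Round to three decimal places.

6.922rem

A modular type scale is a geometric sequence: sizeₙ = base × rⁿ.
1.01 × 1.618⁴ = 1.01 × 6.85353 ≈ 6.922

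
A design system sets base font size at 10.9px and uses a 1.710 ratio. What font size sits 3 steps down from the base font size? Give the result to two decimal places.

2.18px

Every step multiplies by the scale ratio.
10.9 ÷ 1.710³ = 10.9 ÷ 5.00021 ≈ 2.18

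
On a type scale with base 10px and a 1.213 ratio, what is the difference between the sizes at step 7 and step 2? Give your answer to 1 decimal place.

23.9px

Step 2: 10.0 × 1.213² = 14.714px
Step 7: 10.0 × 1.213⁷ = 38.639px
Difference: 38.639 − 14.714 = 23.925px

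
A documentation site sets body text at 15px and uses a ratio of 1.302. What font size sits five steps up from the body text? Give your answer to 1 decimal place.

Every step multiplies by the scale ratio.
15.0 × 1.302⁵ = 15.0 × 3.74158 ≈ 56.12

56.1px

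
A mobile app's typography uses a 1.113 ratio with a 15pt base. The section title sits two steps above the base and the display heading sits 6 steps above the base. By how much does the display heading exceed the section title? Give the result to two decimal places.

Step 2: 15.0 × 1.113² = 18.5815pt
Step 6: 15.0 × 1.113⁶ = 28.5143pt
Difference: 28.5143 − 18.5815 = 9.9328pt

9.93pt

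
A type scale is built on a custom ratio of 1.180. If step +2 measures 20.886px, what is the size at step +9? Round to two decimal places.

20.886 × 1.180⁷ = 20.886 × 3.18547 ≈ 66.532

66.53px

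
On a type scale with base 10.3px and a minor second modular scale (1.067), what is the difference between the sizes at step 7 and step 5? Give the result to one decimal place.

Step 5: 10.3 × 1.067⁵ = 14.245px
Step 7: 10.3 × 1.067⁷ = 16.218px
Difference: 16.218 − 14.245 = 1.973px

2.0px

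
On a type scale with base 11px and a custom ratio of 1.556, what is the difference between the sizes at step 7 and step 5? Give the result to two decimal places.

142.59px

Step 5: 11.0 × 1.556⁵ = 100.3323px
Step 7: 11.0 × 1.556⁷ = 242.9181px
Difference: 242.9181 − 100.3323 = 142.5858px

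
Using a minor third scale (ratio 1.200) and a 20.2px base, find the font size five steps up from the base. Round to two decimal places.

Each step on a modular scale multiplies by the ratio, so the size n steps from the base is base × ratioⁿ.
20.2 × 1.200⁵ = 20.2 × 2.48832 ≈ 50.26

50.26px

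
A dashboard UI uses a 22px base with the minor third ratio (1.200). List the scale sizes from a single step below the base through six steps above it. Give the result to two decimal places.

Step -1: 22.0 ÷ 1.200 = 18.33
Step 0: 22px
Step 1: 22.0 × 1.200 = 26.40
Step 2: 22.0 × 1.200² = 31.68
Step 3: 22.0 × 1.200³ = 38.02
Step 4: 22.0 × 1.200⁴ = 45.62
Step 5: 22.0 × 1.200⁵ = 54.74
Step 6: 22.0 × 1.200⁶ = 65.69

18.33px, 22.00px, 26.40px, 31.68px, 38.02px, 45.62px, 54.74px, 65.69px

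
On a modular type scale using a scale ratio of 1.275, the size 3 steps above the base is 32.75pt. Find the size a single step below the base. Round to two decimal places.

12.39pt

Moving from step +3 to step -1 is 4 steps down, so divide by r⁴.
32.75 ÷ 1.275⁴ = 32.75 ÷ 2.64266 ≈ 12.393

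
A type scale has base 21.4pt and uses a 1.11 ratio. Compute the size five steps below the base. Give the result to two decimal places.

12.70pt

21.4 ÷ 1.11⁵ = 21.4 ÷ 1.68506 ≈ 12.70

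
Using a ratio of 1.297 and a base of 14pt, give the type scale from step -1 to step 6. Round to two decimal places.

Step -1: 14.0 ÷ 1.297 = 10.79
Step 0: 14pt
Step 1: 14.0 × 1.297 = 18.16
Step 2: 14.0 × 1.297² = 23.55
Step 3: 14.0 × 1.297³ = 30.55
Step 4: 14.0 × 1.297⁴ = 39.62
Step 5: 14.0 × 1.297⁵ = 51.38
Step 6: 14.0 × 1.297⁶ = 66.65

10.79pt, 14.00pt, 18.16pt, 23.55pt, 30.55pt, 39.62pt, 51.38pt, 66.65pt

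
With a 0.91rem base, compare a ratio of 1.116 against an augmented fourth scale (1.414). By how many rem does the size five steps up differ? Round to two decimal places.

3.57rem

At 1.116: 0.91 × 1.116⁵ = 1.5753rem
Augmented fourth: 0.91 × 1.414⁵ = 5.1439rem
Difference: 5.1439 − 1.5753 = 3.5686rem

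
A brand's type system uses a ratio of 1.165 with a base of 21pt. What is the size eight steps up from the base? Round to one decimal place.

Each step on a modular scale multiplies by the ratio, so the size n steps from the base is base × ratioⁿ.
21.0 × 1.165⁸ = 21.0 × 3.39318 ≈ 71.26

71.3pt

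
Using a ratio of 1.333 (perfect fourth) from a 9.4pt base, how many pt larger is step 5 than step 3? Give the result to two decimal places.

Step 3: 9.4 × 1.333³ = 22.2648pt
Step 5: 9.4 × 1.333⁵ = 39.5620pt
Difference: 39.5620 − 22.2648 = 17.2972pt

17.30pt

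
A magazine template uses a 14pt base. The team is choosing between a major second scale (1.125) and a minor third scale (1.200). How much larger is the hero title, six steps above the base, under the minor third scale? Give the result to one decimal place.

Major second: 14.0 × 1.125⁶ = 28.382pt
Minor third: 14.0 × 1.200⁶ = 41.804pt
Difference: 41.804 − 28.382 = 13.422pt

13.4pt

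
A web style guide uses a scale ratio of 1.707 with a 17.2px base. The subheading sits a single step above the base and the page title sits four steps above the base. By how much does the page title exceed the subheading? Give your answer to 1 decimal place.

Step 1: 17.2 × 1.707 = 29.360px
Step 4: 17.2 × 1.707⁴ = 146.037px
Difference: 146.037 − 29.360 = 116.677px

116.7px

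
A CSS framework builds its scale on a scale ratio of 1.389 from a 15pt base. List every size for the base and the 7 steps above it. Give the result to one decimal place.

15.0pt, 20.8pt, 28.9pt, 40.2pt, 55.8pt, 77.6pt, 107.7pt, 149.6pt

Step 0: 15pt
Step 1: 15.0 × 1.389 = 20.8
Step 2: 15.0 × 1.389² = 28.9
Step 3: 15.0 × 1.389³ = 40.2
Step 4: 15.0 × 1.389⁴ = 55.8
Step 5: 15.0 × 1.389⁵ = 77.6
Step 6: 15.0 × 1.389⁶ = 107.7
Step 7: 15.0 × 1.389⁷ = 149.6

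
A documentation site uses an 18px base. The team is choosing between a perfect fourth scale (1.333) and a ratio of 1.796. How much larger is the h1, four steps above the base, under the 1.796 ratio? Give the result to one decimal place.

Perfect fourth: 18.0 × 1.333⁴ = 56.832px
At 1.796: 18.0 × 1.796⁴ = 187.283px
Difference: 187.283 − 56.832 = 130.451px

130.5px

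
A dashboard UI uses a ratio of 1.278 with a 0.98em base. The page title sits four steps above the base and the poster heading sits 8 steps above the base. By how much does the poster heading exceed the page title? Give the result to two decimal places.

4.36em

Step 4: 0.98 × 1.278⁴ = 2.6143em
Step 8: 0.98 × 1.278⁸ = 6.9739em
Difference: 6.9739 − 2.6143 = 4.3596em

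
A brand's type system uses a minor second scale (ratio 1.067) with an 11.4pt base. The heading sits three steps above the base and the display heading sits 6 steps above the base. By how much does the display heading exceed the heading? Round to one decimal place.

3.0pt

Step 3: 11.4 × 1.067³ = 13.848pt
Step 6: 11.4 × 1.067⁶ = 16.823pt
Difference: 16.823 − 13.848 = 2.975pt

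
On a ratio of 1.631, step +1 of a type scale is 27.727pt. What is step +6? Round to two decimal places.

27.727 × 1.631⁵ = 27.727 × 11.54170 ≈ 320.017

320.02pt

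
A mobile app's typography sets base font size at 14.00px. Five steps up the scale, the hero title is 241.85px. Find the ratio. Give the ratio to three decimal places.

The ratio satisfies 14.00 × r⁵ = 241.85, so r = (241.85 / 14.00)^(1/5).
r = 17.2750^(1/5) ≈ 1.7680

1.768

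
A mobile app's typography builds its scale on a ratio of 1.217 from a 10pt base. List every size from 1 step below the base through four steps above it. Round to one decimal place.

Step -1: 10.0 ÷ 1.217 = 8.2
Step 0: 10pt
Step 1: 10.0 × 1.217 = 12.2
Step 2: 10.0 × 1.217² = 14.8
Step 3: 10.0 × 1.217³ = 18.0
Step 4: 10.0 × 1.217⁴ = 21.9

8.2pt, 10.0pt, 12.2pt, 14.8pt, 18.0pt, 21.9pt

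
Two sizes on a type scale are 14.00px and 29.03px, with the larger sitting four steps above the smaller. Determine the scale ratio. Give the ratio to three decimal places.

1.200

r⁴ = 29.03 / 14.00, so r = (29.03/14.00)^(1/4).
r = 2.0736^(1/4) ≈ 1.2000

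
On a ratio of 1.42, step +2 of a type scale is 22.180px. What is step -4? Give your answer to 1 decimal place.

2.7px

The gap is -4 − (2) = -6 steps, so the factor is 1.42^-6.
22.180 ÷ 1.42⁶ = 22.180 ÷ 8.19842 ≈ 2.705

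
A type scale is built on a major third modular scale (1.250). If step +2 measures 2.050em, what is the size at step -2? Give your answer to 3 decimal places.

0.840em

2.050 ÷ 1.250⁴ = 2.050 ÷ 2.44141 ≈ 0.840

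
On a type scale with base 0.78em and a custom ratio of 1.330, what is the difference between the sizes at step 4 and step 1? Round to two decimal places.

Step 1: 0.78 × 1.330 = 1.0374em
Step 4: 0.78 × 1.330⁴ = 2.4406em
Difference: 2.4406 − 1.0374 = 1.4032em

1.40em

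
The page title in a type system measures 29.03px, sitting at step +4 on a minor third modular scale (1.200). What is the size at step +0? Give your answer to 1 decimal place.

14.0px

The gap is 0 − (4) = -4 steps, so the factor is 1.200^-4.
29.03 ÷ 1.200⁴ = 29.03 ÷ 2.07360 ≈ 14.000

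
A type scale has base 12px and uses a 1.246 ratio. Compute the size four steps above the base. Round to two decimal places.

28.92px

Each step on a modular scale multiplies by the ratio, so the size n steps from the base is base × ratioⁿ.
12.0 × 1.246⁴ = 12.0 × 2.41031 ≈ 28.92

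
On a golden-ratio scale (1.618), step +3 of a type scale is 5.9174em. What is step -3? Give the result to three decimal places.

5.9174 ÷ 1.618⁶ = 5.9174 ÷ 17.94201 ≈ 0.330

0.330em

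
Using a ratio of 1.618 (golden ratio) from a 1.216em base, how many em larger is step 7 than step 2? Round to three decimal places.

32.117em

Step 2: 1.216 × 1.618² = 3.18340em
Step 7: 1.216 × 1.618⁷ = 35.30069em
Difference: 35.30069 − 3.18340 = 32.11729em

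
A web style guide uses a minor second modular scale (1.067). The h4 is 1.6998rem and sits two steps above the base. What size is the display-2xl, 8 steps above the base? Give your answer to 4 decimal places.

2.5083rem

The gap is 8 − (2) = 6 steps, so the factor is 1.067^6.
1.6998 × 1.067⁶ = 1.6998 × 1.47566 ≈ 2.5083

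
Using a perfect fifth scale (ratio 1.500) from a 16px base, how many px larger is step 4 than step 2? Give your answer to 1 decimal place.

45.0px

Step 2: 16.0 × 1.500² = 36.000px
Step 4: 16.0 × 1.500⁴ = 81.000px
Difference: 81.000 − 36.000 = 45.000px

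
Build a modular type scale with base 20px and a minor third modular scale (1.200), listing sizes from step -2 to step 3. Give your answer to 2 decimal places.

13.89px, 16.67px, 20.00px, 24.00px, 28.80px, 34.56px

Step -2: 20.0 ÷ 1.200² = 13.89
Step -1: 20.0 ÷ 1.200 = 16.67
Step 0: 20px
Step 1: 20.0 × 1.200 = 24.00
Step 2: 20.0 × 1.200² = 28.80
Step 3: 20.0 × 1.200³ = 34.56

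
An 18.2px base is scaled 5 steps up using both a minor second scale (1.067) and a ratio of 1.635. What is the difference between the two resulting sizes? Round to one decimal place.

Minor second: 18.2 × 1.067⁵ = 25.171px
At 1.635: 18.2 × 1.635⁵ = 212.647px
Difference: 212.647 − 25.171 = 187.476px

187.5px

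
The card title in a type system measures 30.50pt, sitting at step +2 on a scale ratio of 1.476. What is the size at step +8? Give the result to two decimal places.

The gap is 8 − (2) = 6 steps, so the factor is 1.476^6.
30.50 × 1.476⁶ = 30.50 × 10.33994 ≈ 315.368

315.37pt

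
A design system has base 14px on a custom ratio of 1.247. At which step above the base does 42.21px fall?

1.247ⁿ = 42.21 / 14 = 3.0150
n = ln(3.0150) / ln(1.247) = 1.1036 / 0.2207 ≈ 5.00

5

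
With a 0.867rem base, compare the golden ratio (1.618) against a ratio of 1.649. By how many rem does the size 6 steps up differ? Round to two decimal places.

Golden ratio: 0.867 × 1.618⁶ = 15.5557rem
At 1.649: 0.867 × 1.649⁶ = 17.4318rem
Difference: 17.4318 − 15.5557 = 1.8761rem

1.88rem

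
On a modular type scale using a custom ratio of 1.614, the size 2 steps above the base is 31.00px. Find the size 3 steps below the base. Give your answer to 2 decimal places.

2.83px

31.00 ÷ 1.614⁵ = 31.00 ÷ 10.95261 ≈ 2.830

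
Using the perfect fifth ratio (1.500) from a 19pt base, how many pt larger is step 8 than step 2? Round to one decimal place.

Step 2: 19.0 × 1.500² = 42.750pt
Step 8: 19.0 × 1.500⁸ = 486.949pt
Difference: 486.949 − 42.750 = 444.199pt

444.2pt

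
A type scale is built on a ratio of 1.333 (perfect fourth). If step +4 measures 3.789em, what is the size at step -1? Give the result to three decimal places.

Moving from step +4 to step -1 is 5 steps down, so divide by r⁵.
3.789 ÷ 1.333⁵ = 3.789 ÷ 4.20873 ≈ 0.900

0.900em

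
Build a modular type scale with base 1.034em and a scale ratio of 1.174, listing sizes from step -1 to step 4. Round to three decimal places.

Step -1: 1.034 ÷ 1.174 = 0.881
Step 0: 1.034em
Step 1: 1.034 × 1.174 = 1.214
Step 2: 1.034 × 1.174² = 1.425
Step 3: 1.034 × 1.174³ = 1.673
Step 4: 1.034 × 1.174⁴ = 1.964

0.881em, 1.034em, 1.214em, 1.425em, 1.673em, 1.964em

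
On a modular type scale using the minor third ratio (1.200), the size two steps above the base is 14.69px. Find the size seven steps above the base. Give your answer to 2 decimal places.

14.69 × 1.200⁵ = 14.69 × 2.48832 ≈ 36.553

36.55px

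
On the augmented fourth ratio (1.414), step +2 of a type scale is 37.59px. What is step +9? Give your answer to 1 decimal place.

37.59 × 1.414⁷ = 37.59 × 11.30175 ≈ 424.833

424.8px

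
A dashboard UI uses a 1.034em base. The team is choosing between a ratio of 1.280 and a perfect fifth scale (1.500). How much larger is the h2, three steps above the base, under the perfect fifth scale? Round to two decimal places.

1.32em

At 1.280: 1.034 × 1.280³ = 2.1685em
Perfect fifth: 1.034 × 1.500³ = 3.4897em
Difference: 3.4897 − 2.1685 = 1.3212em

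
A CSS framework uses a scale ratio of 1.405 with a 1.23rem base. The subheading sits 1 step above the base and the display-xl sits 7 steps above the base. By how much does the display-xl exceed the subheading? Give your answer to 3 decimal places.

Step 1: 1.23 × 1.405 = 1.72815rem
Step 7: 1.23 × 1.405⁷ = 13.29350rem
Difference: 13.29350 − 1.72815 = 11.56535rem

11.565rem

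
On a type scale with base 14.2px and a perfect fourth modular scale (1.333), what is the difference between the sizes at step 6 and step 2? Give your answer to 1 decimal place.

54.4px

Step 2: 14.2 × 1.333² = 25.232px
Step 6: 14.2 × 1.333⁶ = 79.665px
Difference: 79.665 − 25.232 = 54.433px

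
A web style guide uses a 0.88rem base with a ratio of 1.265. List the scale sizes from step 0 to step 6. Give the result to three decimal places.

Step 0: 0.88rem
Step 1: 0.88 × 1.265 = 1.113
Step 2: 0.88 × 1.265² = 1.408
Step 3: 0.88 × 1.265³ = 1.781
Step 4: 0.88 × 1.265⁴ = 2.253
Step 5: 0.88 × 1.265⁵ = 2.851
Step 6: 0.88 × 1.265⁶ = 3.606

0.880rem, 1.113rem, 1.408rem, 1.781rem, 2.253rem, 2.851rem, 3.606rem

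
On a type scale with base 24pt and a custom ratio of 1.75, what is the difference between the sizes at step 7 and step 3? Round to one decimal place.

Step 3: 24.0 × 1.75³ = 128.625pt
Step 7: 24.0 × 1.75⁷ = 1206.362pt
Difference: 1206.362 − 128.625 = 1077.737pt

1077.7pt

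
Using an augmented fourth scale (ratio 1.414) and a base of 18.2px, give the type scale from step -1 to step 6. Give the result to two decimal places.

12.87px, 18.20px, 25.73px, 36.39px, 51.45px, 72.76px, 102.88px, 145.47px

Step -1: 18.2 ÷ 1.414 = 12.87
Step 0: 18.2px
Step 1: 18.2 × 1.414 = 25.73
Step 2: 18.2 × 1.414² = 36.39
Step 3: 18.2 × 1.414³ = 51.45
Step 4: 18.2 × 1.414⁴ = 72.76
Step 5: 18.2 × 1.414⁵ = 102.88
Step 6: 18.2 × 1.414⁶ = 145.47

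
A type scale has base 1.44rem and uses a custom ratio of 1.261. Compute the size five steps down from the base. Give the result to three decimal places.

1.44 ÷ 1.261⁵ = 1.44 ÷ 3.18842 ≈ 0.452

0.452rem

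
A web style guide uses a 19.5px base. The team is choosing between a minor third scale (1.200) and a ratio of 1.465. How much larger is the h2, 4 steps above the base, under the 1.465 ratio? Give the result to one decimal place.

Minor third: 19.5 × 1.200⁴ = 40.435px
At 1.465: 19.5 × 1.465⁴ = 89.822px
Difference: 89.822 − 40.435 = 49.387px

49.4px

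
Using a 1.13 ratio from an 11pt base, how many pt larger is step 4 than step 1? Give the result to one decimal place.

Step 1: 11.0 × 1.13 = 12.430pt
Step 4: 11.0 × 1.13⁴ = 17.935pt
Difference: 17.935 − 12.430 = 5.505pt

5.5pt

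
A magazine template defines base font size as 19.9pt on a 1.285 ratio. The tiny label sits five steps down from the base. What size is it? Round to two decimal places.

5.68pt

A modular type scale is a geometric sequence: sizeₙ = base × rⁿ.
19.9 ÷ 1.285⁵ = 19.9 ÷ 3.50361 ≈ 5.68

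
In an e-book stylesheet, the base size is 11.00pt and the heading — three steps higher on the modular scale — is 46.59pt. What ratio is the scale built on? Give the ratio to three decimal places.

r³ = 46.59 / 11.00, so r = (46.59/11.00)^(1/3).
r = 4.2355^(1/3) ≈ 1.6180

1.618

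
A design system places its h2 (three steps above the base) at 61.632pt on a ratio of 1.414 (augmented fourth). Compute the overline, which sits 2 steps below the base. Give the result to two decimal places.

The gap is -2 − (3) = -5 steps, so the factor is 1.414^-5.
61.632 ÷ 1.414⁵ = 61.632 ÷ 5.65258 ≈ 10.903

10.90pt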